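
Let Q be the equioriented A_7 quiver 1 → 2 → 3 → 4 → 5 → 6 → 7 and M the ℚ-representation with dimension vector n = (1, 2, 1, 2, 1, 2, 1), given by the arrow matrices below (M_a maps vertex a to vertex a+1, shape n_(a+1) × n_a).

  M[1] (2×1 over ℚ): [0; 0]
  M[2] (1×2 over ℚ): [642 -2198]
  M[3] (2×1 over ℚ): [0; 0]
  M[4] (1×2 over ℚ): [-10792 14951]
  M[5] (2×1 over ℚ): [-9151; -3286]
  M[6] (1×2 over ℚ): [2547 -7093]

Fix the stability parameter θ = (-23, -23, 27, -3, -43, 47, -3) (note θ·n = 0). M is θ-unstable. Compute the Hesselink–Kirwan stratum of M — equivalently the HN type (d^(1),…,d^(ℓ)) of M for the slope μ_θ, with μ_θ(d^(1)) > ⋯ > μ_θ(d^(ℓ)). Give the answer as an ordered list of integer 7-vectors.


Barcode: M ≅ I[1,1], I[2,2], I[2,3], I[4,4], I[4,7], I[6,6]. HN layers by μ_θ (5 steps, strictly decreasing):
  μ^(1)=47; μ^(2)=27; μ^(3)=22; μ^(4)=-3; μ^(5)=-23

((0, 0, 0, 0, 0, 1, 0); (0, 0, 1, 0, 0, 0, 0); (0, 0, 0, 0, 0, 1, 1); (0, 0, 0, 1, 0, 0, 0); (1, 2, 0, 1, 1, 0, 0))


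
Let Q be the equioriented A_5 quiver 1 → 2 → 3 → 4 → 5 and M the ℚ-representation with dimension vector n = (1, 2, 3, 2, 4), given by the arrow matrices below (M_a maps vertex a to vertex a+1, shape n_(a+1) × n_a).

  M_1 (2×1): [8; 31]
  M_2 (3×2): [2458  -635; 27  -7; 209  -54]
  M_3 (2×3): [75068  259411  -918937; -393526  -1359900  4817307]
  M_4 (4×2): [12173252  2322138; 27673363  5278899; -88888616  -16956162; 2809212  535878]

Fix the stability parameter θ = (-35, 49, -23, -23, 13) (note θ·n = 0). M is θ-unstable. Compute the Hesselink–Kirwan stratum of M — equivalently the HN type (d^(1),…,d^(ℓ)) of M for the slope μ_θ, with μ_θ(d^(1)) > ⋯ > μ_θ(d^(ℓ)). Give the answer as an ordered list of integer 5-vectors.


Interval decomposition of M: I[1,5], I[2,5], I[3,3], I[5,5]^2.
HN type (ℓ=4): μ^(1)=13; μ^(2)=1; μ^(3)=-23; μ^(4)=-35

((0, 0, 0, 0, 4); (0, 2, 2, 2, 0); (0, 0, 1, 0, 0); (1, 0, 0, 0, 0))


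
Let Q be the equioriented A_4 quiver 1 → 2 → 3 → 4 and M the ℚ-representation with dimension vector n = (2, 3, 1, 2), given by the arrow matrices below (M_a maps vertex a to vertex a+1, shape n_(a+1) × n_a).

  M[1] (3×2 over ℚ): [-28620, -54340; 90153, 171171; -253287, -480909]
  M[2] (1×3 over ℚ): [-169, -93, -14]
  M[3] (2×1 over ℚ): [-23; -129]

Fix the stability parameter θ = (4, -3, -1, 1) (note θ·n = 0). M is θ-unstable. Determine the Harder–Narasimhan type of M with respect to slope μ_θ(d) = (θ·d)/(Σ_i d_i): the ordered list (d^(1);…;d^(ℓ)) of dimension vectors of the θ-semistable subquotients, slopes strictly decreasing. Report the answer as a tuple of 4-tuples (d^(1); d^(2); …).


Interval decomposition of M: I[1,1], I[1,4], I[2,2]^2, I[4,4].
HN type (ℓ=4): μ^(1)=4; μ^(2)=1; μ^(3)=0; μ^(4)=-3

((1, 0, 0, 0); (0, 0, 0, 2); (1, 1, 1, 0); (0, 2, 0, 0))


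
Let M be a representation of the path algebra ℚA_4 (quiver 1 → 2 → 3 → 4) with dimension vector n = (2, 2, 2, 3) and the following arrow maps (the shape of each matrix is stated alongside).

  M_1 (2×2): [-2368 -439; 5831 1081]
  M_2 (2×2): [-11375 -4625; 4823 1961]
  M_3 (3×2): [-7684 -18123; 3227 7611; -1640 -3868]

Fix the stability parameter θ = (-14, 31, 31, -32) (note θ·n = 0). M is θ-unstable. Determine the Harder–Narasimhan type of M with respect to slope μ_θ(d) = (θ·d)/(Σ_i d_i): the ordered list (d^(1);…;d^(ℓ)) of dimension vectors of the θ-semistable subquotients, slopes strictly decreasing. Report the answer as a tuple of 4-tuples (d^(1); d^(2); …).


Interval decomposition of M: I[1,2], I[1,4], I[3,4], I[4,4].
HN type (ℓ=5): μ^(1)=31; μ^(2)=10; μ^(3)=-1/2; μ^(4)=-14; μ^(5)=-32

((0, 1, 0, 0); (0, 1, 1, 1); (0, 0, 1, 1); (2, 0, 0, 0); (0, 0, 0, 1))


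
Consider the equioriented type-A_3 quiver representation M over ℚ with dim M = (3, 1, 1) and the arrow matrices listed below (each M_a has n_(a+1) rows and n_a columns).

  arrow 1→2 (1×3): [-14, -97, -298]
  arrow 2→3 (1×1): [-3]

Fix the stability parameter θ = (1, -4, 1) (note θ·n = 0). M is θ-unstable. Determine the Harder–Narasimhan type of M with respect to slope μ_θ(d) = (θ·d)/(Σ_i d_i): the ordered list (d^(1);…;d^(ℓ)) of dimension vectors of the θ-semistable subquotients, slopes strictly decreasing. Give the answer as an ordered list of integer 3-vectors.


Interval decomposition of M: I[1,1]^2, I[1,3].
HN type (ℓ=2): μ^(1)=1; μ^(2)=-3/2

((2, 0, 1); (1, 1, 0))


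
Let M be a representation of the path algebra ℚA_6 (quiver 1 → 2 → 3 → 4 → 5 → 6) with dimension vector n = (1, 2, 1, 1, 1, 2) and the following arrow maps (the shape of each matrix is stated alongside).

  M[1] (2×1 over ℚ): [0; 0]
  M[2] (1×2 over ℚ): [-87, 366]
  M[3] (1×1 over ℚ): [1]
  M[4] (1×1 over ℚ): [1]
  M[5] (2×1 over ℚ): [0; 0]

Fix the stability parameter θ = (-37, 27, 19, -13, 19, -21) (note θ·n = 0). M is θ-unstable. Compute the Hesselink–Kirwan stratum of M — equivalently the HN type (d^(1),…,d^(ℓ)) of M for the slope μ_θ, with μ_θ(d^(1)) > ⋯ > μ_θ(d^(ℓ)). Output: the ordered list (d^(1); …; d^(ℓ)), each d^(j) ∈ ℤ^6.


Via rank(M_{q-1}∘⋯∘M_p): M ≅ I[1,1], I[2,2], I[2,5], I[6,6]^2.
μ_θ-semistable layers: μ^(1)=27; μ^(2)=19; μ^(3)=11; μ^(4)=-21; μ^(5)=-37

((0, 1, 0, 0, 0, 0); (0, 0, 0, 0, 1, 0); (0, 1, 1, 1, 0, 0); (0, 0, 0, 0, 0, 2); (1, 0, 0, 0, 0, 0))


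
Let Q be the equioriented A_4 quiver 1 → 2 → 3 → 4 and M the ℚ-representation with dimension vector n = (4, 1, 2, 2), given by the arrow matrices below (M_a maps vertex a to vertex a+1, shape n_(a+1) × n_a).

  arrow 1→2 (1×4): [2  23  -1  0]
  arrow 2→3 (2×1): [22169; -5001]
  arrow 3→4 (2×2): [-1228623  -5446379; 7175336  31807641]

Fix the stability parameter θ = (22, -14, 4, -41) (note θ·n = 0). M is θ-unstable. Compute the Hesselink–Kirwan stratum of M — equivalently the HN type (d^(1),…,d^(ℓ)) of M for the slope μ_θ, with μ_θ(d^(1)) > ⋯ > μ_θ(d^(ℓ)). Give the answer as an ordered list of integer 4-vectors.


Interval decomposition of M: I[1,1]^3, I[1,4], I[3,4].
HN type (ℓ=3): μ^(1)=22; μ^(2)=-29/4; μ^(3)=-37/2

((3, 0, 0, 0); (1, 1, 1, 1); (0, 0, 1, 1))


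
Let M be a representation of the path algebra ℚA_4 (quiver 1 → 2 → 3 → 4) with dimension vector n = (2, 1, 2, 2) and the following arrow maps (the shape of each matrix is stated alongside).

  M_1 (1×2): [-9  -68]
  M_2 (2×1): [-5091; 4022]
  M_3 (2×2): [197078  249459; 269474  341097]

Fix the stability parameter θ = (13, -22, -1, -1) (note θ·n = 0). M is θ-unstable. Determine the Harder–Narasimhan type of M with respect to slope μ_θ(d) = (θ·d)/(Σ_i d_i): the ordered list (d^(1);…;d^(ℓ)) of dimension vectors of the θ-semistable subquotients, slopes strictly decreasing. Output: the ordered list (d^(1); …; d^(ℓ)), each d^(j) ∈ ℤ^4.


Interval decomposition of M: I[1,1], I[1,3], I[3,4], I[4,4].
HN type (ℓ=3): μ^(1)=13; μ^(2)=-1; μ^(3)=-9/2

((1, 0, 0, 0); (0, 0, 2, 2); (1, 1, 0, 0))


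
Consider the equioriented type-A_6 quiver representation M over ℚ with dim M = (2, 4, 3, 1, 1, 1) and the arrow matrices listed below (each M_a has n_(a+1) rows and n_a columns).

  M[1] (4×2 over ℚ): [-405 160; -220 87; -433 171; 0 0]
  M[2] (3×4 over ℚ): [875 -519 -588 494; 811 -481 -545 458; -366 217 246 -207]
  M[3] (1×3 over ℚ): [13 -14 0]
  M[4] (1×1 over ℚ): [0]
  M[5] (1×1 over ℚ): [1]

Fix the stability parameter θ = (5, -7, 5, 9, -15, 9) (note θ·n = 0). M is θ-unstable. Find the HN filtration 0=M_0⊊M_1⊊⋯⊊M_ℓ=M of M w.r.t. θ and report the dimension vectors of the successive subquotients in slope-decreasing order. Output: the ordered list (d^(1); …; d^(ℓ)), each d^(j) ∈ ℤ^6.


Via rank(M_{q-1}∘⋯∘M_p): M ≅ I[1,3], I[1,4], I[2,2], I[2,3], I[5,6].
μ_θ-semistable layers: μ^(1)=9; μ^(2)=5; μ^(3)=-1; μ^(4)=-7; μ^(5)=-15

((0, 0, 0, 1, 0, 1); (0, 0, 3, 0, 0, 0); (2, 2, 0, 0, 0, 0); (0, 2, 0, 0, 0, 0); (0, 0, 0, 0, 1, 0))


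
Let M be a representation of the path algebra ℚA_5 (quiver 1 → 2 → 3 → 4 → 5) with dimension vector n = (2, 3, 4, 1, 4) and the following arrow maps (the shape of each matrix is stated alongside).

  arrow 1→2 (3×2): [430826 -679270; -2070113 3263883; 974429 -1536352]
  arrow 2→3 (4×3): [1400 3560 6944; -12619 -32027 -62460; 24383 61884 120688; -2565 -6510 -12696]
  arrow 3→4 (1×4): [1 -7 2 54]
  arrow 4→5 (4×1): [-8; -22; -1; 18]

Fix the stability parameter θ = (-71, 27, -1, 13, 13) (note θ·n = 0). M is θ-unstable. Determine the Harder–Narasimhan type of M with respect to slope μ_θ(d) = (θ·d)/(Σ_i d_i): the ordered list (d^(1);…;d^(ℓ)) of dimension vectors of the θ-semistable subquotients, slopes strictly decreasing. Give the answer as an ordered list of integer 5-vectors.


Barcode: M ≅ I[1,2], I[1,5], I[2,3], I[3,3]^2, I[5,5]^3. HN layers by μ_θ (4 steps, strictly decreasing):
  μ^(1)=27; μ^(2)=13; μ^(3)=-1; μ^(4)=-71

((0, 1, 0, 0, 0); (0, 2, 2, 1, 4); (0, 0, 2, 0, 0); (2, 0, 0, 0, 0))


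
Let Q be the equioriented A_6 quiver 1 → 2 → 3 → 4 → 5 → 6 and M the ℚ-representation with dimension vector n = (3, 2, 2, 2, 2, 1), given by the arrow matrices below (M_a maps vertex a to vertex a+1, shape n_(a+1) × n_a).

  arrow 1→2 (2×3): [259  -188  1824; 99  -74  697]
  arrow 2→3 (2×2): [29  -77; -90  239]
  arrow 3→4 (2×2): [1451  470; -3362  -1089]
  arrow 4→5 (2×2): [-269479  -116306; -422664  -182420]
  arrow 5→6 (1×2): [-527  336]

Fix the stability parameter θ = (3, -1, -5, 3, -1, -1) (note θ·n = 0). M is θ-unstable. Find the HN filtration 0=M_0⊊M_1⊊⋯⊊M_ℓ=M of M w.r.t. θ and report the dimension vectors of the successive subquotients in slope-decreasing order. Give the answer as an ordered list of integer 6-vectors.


Barcode: M ≅ I[1,1], I[1,5], I[1,6]. HN layers by μ_θ (4 steps, strictly decreasing):
  μ^(1)=3; μ^(2)=1; μ^(3)=1/3; μ^(4)=-1

((1, 0, 0, 0, 0, 0); (0, 0, 0, 1, 1, 0); (0, 0, 0, 1, 1, 1); (2, 2, 2, 0, 0, 0))


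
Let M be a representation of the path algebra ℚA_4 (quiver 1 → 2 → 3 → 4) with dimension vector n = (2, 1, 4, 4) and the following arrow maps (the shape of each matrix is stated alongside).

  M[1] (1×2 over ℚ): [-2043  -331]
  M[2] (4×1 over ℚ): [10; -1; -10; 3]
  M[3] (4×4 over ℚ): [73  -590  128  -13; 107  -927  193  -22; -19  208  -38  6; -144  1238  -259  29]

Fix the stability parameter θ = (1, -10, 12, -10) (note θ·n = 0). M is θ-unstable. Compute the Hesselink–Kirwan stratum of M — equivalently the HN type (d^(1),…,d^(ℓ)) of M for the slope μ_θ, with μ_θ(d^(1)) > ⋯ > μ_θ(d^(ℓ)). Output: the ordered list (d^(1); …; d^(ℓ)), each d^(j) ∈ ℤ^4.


Interval decomposition of M: I[1,1], I[1,4], I[3,4]^3.
HN type (ℓ=2): μ^(1)=1; μ^(2)=-9/2

((1, 0, 4, 4); (1, 1, 0, 0))


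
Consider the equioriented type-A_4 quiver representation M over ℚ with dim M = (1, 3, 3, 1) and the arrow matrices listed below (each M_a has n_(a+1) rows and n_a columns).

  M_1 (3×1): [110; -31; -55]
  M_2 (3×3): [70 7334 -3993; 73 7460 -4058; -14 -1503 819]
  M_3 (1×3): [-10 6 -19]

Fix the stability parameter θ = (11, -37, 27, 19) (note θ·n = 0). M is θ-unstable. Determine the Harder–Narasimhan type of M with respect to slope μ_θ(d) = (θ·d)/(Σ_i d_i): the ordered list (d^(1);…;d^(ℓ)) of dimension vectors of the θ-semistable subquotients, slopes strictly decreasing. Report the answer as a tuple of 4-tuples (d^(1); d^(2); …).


Interval decomposition of M: I[1,4], I[2,3]^2.
HN type (ℓ=4): μ^(1)=27; μ^(2)=23; μ^(3)=-13; μ^(4)=-37

((0, 0, 2, 0); (0, 0, 1, 1); (1, 1, 0, 0); (0, 2, 0, 0))


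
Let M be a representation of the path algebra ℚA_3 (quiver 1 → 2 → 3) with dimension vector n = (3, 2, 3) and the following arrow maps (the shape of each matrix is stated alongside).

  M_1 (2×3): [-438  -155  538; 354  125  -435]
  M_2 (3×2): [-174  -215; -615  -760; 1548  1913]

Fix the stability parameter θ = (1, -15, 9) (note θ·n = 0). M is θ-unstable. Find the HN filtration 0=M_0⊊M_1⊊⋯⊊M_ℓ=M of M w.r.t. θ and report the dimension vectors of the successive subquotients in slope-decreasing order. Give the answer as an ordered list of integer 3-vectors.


Barcode: M ≅ I[1,1], I[1,3]^2, I[3,3]. HN layers by μ_θ (3 steps, strictly decreasing):
  μ^(1)=9; μ^(2)=1; μ^(3)=-7

((0, 0, 3); (1, 0, 0); (2, 2, 0))


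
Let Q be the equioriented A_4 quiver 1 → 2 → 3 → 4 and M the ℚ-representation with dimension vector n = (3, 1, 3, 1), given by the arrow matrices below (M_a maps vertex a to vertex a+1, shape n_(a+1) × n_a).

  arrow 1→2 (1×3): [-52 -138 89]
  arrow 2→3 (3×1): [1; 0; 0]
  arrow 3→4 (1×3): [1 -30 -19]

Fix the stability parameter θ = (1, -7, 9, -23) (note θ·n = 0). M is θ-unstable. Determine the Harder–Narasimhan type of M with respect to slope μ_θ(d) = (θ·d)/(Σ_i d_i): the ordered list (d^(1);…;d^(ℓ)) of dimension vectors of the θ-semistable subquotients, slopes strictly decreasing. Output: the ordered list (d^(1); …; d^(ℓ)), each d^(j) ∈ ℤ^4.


Interval decomposition of M: I[1,1]^2, I[1,4], I[3,3]^2.
HN type (ℓ=3): μ^(1)=9; μ^(2)=1; μ^(3)=-5

((0, 0, 2, 0); (2, 0, 0, 0); (1, 1, 1, 1))


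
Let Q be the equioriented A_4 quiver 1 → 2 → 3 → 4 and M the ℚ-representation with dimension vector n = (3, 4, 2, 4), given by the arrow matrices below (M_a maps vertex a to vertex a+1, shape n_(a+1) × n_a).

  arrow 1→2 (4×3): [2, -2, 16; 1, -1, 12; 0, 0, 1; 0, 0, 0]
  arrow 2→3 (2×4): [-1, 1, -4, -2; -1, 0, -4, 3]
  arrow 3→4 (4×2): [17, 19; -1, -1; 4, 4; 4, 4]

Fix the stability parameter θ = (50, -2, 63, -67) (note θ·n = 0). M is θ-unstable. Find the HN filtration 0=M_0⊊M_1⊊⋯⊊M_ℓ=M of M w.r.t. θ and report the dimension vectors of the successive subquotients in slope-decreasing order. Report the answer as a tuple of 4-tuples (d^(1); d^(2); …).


Via rank(M_{q-1}∘⋯∘M_p): M ≅ I[1,1], I[1,4]^2, I[2,2]^2, I[4,4]^2.
μ_θ-semistable layers: μ^(1)=50; μ^(2)=11; μ^(3)=-2; μ^(4)=-67

((1, 0, 0, 0); (2, 2, 2, 2); (0, 2, 0, 0); (0, 0, 0, 2))


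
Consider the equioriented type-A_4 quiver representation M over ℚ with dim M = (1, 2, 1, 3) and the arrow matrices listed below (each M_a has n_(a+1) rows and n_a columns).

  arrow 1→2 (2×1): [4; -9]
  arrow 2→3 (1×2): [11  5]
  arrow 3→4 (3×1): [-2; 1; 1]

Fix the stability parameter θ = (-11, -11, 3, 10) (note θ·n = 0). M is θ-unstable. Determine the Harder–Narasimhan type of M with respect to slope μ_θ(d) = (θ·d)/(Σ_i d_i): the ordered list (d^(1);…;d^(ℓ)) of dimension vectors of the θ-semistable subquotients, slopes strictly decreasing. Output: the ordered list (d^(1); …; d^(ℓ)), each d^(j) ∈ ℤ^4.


Via rank(M_{q-1}∘⋯∘M_p): M ≅ I[1,4], I[2,2], I[4,4]^2.
μ_θ-semistable layers: μ^(1)=10; μ^(2)=3; μ^(3)=-11

((0, 0, 0, 3); (0, 0, 1, 0); (1, 2, 0, 0))


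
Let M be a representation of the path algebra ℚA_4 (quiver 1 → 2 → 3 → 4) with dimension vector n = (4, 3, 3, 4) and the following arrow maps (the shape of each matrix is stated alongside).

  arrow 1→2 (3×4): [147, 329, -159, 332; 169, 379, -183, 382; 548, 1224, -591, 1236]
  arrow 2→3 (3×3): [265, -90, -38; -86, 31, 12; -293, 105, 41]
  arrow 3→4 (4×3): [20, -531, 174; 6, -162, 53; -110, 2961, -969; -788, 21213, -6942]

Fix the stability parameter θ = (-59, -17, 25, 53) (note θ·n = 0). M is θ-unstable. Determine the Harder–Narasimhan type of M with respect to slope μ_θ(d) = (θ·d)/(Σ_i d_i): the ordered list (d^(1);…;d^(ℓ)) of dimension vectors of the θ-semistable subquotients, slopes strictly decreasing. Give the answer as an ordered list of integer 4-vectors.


Barcode: M ≅ I[1,1], I[1,3], I[1,4]^2, I[4,4]^2. HN layers by μ_θ (4 steps, strictly decreasing):
  μ^(1)=53; μ^(2)=25; μ^(3)=-17; μ^(4)=-59

((0, 0, 0, 4); (0, 0, 3, 0); (0, 3, 0, 0); (4, 0, 0, 0))


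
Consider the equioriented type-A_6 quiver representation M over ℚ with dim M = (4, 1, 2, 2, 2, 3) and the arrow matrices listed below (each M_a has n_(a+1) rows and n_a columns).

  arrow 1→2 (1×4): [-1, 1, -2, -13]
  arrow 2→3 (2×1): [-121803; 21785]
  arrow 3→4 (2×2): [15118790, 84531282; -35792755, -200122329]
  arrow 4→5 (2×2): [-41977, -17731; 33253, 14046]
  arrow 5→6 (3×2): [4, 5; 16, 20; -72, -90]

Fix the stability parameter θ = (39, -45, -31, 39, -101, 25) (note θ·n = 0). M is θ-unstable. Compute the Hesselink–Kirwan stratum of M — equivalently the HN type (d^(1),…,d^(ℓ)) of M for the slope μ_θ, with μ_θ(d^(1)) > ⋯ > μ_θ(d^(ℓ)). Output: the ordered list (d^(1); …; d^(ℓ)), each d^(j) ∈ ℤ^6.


Via rank(M_{q-1}∘⋯∘M_p): M ≅ I[1,1]^3, I[1,3], I[3,5], I[4,6], I[6,6]^2.
μ_θ-semistable layers: μ^(1)=39; μ^(2)=25; μ^(3)=-37/3; μ^(4)=-31

((3, 0, 0, 0, 0, 0); (0, 0, 0, 0, 0, 3); (1, 1, 1, 0, 0, 0); (0, 0, 1, 2, 2, 0))


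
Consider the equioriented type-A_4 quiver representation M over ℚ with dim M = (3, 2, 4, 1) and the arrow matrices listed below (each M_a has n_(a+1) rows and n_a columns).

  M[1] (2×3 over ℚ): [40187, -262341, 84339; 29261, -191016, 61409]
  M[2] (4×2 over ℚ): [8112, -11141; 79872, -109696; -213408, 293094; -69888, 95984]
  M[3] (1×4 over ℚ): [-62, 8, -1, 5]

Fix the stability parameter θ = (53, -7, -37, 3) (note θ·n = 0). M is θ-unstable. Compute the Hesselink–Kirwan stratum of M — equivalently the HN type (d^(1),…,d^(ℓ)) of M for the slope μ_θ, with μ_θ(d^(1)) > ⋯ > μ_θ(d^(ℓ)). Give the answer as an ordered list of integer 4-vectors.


Via rank(M_{q-1}∘⋯∘M_p): M ≅ I[1,1], I[1,2], I[1,3], I[3,3]^2, I[3,4].
μ_θ-semistable layers: μ^(1)=53; μ^(2)=23; μ^(3)=3; μ^(4)=-37

((1, 0, 0, 0); (1, 1, 0, 0); (1, 1, 1, 1); (0, 0, 3, 0))


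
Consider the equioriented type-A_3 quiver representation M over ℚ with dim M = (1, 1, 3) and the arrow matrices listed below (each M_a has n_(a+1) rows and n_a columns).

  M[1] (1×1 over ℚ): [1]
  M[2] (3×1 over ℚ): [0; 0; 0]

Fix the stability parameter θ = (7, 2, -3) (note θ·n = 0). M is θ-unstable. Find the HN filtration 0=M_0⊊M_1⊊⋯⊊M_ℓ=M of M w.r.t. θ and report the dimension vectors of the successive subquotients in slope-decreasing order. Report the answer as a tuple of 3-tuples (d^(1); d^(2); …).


Barcode: M ≅ I[1,2], I[3,3]^3. HN layers by μ_θ (2 steps, strictly decreasing):
  μ^(1)=9/2; μ^(2)=-3

((1, 1, 0); (0, 0, 3))


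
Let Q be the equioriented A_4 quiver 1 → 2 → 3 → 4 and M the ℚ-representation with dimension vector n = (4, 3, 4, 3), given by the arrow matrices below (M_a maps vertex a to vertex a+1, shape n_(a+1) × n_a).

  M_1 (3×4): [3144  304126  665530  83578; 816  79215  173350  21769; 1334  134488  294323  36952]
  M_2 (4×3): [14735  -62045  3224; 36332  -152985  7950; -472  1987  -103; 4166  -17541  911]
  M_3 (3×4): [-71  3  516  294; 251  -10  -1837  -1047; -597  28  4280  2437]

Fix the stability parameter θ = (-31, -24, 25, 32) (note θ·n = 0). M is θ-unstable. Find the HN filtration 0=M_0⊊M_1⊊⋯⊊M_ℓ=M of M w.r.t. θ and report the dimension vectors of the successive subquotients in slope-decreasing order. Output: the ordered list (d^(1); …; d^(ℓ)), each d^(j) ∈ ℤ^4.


Barcode: M ≅ I[1,1], I[1,4]^3, I[3,3]. HN layers by μ_θ (4 steps, strictly decreasing):
  μ^(1)=32; μ^(2)=25; μ^(3)=-24; μ^(4)=-31

((0, 0, 0, 3); (0, 0, 4, 0); (0, 3, 0, 0); (4, 0, 0, 0))


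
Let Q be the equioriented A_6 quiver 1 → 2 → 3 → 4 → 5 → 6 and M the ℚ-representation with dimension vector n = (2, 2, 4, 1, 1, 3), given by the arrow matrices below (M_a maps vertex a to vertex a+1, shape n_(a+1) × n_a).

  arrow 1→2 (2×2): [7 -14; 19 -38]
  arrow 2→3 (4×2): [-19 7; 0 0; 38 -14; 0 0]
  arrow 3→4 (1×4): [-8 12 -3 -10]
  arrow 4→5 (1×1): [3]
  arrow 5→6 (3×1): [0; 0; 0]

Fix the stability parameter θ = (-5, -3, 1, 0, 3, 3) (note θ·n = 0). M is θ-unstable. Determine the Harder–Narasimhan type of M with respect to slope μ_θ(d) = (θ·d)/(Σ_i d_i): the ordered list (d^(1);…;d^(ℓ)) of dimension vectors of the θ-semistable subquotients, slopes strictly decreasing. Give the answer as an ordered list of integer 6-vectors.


Interval decomposition of M: I[1,1], I[1,2], I[2,5], I[3,3]^3, I[6,6]^3.
HN type (ℓ=5): μ^(1)=3; μ^(2)=1; μ^(3)=1/2; μ^(4)=-3; μ^(5)=-5

((0, 0, 0, 0, 1, 3); (0, 0, 3, 0, 0, 0); (0, 0, 1, 1, 0, 0); (0, 2, 0, 0, 0, 0); (2, 0, 0, 0, 0, 0))


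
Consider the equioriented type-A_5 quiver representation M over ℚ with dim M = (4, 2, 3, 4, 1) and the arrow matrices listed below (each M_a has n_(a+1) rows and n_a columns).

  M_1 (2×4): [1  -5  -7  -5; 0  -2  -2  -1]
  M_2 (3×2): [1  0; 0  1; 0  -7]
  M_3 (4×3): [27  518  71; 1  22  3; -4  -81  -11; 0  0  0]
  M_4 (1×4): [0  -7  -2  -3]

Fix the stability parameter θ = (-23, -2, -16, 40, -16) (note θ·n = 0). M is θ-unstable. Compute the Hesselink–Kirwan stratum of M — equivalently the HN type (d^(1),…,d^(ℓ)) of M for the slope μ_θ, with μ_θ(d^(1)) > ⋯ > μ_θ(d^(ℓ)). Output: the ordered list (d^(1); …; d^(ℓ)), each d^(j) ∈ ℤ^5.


Interval decomposition of M: I[1,1]^2, I[1,4], I[1,5], I[3,4], I[4,4].
HN type (ℓ=5): μ^(1)=40; μ^(2)=12; μ^(3)=-9; μ^(4)=-16; μ^(5)=-23

((0, 0, 0, 3, 0); (0, 0, 0, 1, 1); (0, 2, 2, 0, 0); (0, 0, 1, 0, 0); (4, 0, 0, 0, 0))


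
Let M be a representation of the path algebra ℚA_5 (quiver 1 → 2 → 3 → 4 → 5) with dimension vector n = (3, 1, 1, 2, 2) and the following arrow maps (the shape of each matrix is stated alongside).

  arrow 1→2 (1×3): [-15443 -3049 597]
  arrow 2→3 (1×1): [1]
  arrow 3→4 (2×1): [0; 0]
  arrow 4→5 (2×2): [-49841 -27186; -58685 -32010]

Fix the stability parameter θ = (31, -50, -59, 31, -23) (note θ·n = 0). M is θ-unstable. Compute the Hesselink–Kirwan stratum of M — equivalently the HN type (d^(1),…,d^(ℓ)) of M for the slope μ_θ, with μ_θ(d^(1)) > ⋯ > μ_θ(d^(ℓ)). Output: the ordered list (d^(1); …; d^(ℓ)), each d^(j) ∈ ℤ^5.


Interval decomposition of M: I[1,1]^2, I[1,3], I[4,4], I[4,5], I[5,5].
HN type (ℓ=4): μ^(1)=31; μ^(2)=4; μ^(3)=-23; μ^(4)=-26

((2, 0, 0, 1, 0); (0, 0, 0, 1, 1); (0, 0, 0, 0, 1); (1, 1, 1, 0, 0))


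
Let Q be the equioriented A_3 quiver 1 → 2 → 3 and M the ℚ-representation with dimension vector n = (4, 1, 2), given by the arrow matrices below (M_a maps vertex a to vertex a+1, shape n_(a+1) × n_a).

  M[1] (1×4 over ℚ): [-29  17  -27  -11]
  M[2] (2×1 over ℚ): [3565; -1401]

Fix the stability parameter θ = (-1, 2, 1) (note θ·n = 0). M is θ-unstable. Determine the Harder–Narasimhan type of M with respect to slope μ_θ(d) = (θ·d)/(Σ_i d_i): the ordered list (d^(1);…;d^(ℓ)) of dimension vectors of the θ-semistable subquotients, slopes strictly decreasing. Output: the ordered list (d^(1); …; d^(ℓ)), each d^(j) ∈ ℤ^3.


Via rank(M_{q-1}∘⋯∘M_p): M ≅ I[1,1]^3, I[1,3], I[3,3].
μ_θ-semistable layers: μ^(1)=3/2; μ^(2)=1; μ^(3)=-1

((0, 1, 1); (0, 0, 1); (4, 0, 0))


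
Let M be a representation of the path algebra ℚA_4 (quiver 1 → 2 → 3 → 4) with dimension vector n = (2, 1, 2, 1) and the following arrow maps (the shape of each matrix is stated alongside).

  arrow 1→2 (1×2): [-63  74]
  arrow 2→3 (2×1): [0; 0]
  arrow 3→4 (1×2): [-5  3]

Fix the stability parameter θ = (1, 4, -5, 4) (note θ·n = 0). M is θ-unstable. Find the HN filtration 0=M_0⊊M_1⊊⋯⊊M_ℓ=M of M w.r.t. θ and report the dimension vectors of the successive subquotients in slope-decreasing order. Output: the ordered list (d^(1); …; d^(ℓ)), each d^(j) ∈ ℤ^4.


Barcode: M ≅ I[1,1], I[1,2], I[3,3], I[3,4]. HN layers by μ_θ (3 steps, strictly decreasing):
  μ^(1)=4; μ^(2)=1; μ^(3)=-5

((0, 1, 0, 1); (2, 0, 0, 0); (0, 0, 2, 0))


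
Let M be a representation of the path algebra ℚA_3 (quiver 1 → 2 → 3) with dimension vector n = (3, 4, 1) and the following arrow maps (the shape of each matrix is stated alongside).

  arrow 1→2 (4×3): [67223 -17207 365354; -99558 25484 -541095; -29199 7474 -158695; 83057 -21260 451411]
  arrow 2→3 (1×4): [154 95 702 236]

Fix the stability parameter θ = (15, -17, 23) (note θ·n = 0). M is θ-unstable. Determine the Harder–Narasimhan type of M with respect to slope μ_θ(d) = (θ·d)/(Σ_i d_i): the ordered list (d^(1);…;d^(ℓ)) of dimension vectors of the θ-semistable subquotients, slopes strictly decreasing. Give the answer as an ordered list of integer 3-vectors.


Via rank(M_{q-1}∘⋯∘M_p): M ≅ I[1,2]^2, I[1,3], I[2,2].
μ_θ-semistable layers: μ^(1)=23; μ^(2)=-1; μ^(3)=-17

((0, 0, 1); (3, 3, 0); (0, 1, 0))


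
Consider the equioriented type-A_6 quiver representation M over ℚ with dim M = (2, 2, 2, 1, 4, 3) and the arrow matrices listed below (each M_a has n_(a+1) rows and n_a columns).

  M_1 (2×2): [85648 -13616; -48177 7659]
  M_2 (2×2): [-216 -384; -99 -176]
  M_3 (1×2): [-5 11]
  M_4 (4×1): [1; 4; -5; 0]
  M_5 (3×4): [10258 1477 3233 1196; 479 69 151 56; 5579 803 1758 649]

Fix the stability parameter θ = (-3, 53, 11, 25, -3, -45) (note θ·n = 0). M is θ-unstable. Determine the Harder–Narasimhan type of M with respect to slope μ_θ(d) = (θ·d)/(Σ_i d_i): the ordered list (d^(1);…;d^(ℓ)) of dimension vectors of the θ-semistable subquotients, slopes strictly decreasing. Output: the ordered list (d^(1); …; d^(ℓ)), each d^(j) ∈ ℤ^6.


Interval decomposition of M: I[1,1], I[1,2], I[2,6], I[3,3], I[5,5], I[5,6]^2.
HN type (ℓ=5): μ^(1)=53; μ^(2)=11; μ^(3)=41/5; μ^(4)=-3; μ^(5)=-24

((0, 1, 0, 0, 0, 0); (0, 0, 1, 0, 0, 0); (0, 1, 1, 1, 1, 1); (2, 0, 0, 0, 1, 0); (0, 0, 0, 0, 2, 2))


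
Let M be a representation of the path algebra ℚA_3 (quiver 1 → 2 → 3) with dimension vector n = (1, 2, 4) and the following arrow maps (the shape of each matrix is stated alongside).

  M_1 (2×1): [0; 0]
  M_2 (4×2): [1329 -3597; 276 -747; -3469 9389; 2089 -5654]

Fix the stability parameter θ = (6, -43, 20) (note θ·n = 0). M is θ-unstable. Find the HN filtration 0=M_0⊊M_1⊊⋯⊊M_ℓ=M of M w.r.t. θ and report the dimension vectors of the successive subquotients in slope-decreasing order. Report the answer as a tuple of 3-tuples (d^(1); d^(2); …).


Via rank(M_{q-1}∘⋯∘M_p): M ≅ I[1,1], I[2,3]^2, I[3,3]^2.
μ_θ-semistable layers: μ^(1)=20; μ^(2)=6; μ^(3)=-43

((0, 0, 4); (1, 0, 0); (0, 2, 0))


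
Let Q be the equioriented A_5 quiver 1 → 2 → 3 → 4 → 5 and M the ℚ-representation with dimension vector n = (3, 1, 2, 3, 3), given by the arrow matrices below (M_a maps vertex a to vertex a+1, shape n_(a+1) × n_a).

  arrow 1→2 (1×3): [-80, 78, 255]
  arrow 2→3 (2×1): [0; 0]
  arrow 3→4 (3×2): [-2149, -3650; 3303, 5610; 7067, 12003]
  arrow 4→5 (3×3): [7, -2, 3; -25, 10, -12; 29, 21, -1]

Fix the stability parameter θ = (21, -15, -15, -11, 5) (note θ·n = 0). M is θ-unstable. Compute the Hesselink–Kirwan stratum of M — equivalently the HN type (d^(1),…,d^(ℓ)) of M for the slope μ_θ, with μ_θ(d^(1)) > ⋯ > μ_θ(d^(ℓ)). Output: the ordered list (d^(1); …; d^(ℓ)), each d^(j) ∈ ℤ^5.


Barcode: M ≅ I[1,1]^2, I[1,2], I[3,5]^2, I[4,5]. HN layers by μ_θ (5 steps, strictly decreasing):
  μ^(1)=21; μ^(2)=5; μ^(3)=3; μ^(4)=-11; μ^(5)=-15

((2, 0, 0, 0, 0); (0, 0, 0, 0, 3); (1, 1, 0, 0, 0); (0, 0, 0, 3, 0); (0, 0, 2, 0, 0))


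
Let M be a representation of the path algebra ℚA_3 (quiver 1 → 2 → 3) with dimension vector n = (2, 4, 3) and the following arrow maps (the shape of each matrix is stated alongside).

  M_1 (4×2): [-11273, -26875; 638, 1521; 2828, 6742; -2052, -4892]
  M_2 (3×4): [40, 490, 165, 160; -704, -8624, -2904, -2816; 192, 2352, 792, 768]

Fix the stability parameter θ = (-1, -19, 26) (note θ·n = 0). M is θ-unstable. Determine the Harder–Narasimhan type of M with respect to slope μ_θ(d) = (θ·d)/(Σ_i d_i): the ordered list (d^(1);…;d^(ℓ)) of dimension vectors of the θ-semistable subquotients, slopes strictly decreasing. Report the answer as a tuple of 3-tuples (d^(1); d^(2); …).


Interval decomposition of M: I[1,2]^2, I[2,2], I[2,3], I[3,3]^2.
HN type (ℓ=3): μ^(1)=26; μ^(2)=-10; μ^(3)=-19

((0, 0, 3); (2, 2, 0); (0, 2, 0))


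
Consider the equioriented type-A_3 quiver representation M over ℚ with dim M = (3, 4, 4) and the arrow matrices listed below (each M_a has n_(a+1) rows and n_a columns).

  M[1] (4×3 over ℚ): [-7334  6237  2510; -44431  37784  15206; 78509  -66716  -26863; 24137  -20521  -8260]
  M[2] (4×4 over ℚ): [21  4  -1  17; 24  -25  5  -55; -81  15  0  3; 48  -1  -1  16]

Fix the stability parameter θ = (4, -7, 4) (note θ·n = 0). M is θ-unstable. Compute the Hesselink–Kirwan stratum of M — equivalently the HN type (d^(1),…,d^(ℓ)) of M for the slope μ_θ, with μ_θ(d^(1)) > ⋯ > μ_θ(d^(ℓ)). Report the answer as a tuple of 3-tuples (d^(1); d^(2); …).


Interval decomposition of M: I[1,2], I[1,3]^2, I[2,3], I[3,3].
HN type (ℓ=3): μ^(1)=4; μ^(2)=-3/2; μ^(3)=-7

((0, 0, 4); (3, 3, 0); (0, 1, 0))


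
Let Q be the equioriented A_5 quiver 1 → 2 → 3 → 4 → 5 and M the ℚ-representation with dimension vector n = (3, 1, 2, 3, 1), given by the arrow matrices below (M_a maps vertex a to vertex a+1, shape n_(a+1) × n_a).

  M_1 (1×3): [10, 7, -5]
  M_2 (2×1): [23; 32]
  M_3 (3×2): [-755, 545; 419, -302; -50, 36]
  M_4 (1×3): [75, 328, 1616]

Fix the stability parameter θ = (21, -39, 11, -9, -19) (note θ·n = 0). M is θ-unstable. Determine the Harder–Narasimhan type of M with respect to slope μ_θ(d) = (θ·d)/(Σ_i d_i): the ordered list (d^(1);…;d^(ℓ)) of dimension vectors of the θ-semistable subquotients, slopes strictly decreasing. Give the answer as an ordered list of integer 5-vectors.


Interval decomposition of M: I[1,1]^2, I[1,5], I[3,4], I[4,4].
HN type (ℓ=4): μ^(1)=21; μ^(2)=1; μ^(3)=-17/3; μ^(4)=-9

((2, 0, 0, 0, 0); (0, 0, 1, 1, 0); (0, 0, 1, 1, 1); (1, 1, 0, 1, 0))


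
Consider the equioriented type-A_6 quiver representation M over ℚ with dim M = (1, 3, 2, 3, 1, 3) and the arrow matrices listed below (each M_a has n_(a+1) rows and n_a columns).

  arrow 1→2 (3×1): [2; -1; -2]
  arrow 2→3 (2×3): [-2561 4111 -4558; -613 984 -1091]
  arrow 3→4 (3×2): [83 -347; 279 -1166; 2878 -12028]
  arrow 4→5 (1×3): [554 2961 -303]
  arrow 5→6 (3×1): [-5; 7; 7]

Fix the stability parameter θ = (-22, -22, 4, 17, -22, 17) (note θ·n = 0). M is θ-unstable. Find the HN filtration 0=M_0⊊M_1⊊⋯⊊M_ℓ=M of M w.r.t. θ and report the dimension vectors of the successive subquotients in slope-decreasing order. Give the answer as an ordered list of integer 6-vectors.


Via rank(M_{q-1}∘⋯∘M_p): M ≅ I[1,6], I[2,2], I[2,4], I[4,4], I[6,6]^2.
μ_θ-semistable layers: μ^(1)=17; μ^(2)=4; μ^(3)=-1/3; μ^(4)=-22

((0, 0, 0, 2, 0, 3); (0, 0, 1, 0, 0, 0); (0, 0, 1, 1, 1, 0); (1, 3, 0, 0, 0, 0))


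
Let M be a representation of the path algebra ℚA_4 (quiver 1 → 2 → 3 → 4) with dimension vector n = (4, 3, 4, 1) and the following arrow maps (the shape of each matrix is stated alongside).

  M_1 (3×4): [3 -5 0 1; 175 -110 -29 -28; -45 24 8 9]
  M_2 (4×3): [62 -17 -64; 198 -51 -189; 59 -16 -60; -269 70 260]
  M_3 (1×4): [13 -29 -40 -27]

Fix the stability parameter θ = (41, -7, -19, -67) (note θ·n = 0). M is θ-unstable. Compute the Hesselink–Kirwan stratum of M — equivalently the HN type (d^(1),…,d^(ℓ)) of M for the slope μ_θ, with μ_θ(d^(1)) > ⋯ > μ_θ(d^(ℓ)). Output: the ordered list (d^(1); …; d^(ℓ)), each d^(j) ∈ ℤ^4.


Barcode: M ≅ I[1,1], I[1,3]^2, I[1,4], I[3,3]. HN layers by μ_θ (4 steps, strictly decreasing):
  μ^(1)=41; μ^(2)=5; μ^(3)=-13; μ^(4)=-19

((1, 0, 0, 0); (2, 2, 2, 0); (1, 1, 1, 1); (0, 0, 1, 0))


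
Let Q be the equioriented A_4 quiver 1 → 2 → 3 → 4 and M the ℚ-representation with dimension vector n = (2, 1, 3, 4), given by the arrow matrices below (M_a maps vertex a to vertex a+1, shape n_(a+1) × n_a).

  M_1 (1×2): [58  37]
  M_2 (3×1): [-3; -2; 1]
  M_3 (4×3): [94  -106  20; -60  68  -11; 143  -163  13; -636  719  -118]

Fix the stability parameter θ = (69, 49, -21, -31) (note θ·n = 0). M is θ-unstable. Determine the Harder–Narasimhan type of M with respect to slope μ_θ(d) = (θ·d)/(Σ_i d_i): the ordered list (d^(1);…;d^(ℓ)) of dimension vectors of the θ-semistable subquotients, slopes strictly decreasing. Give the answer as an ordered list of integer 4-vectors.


Interval decomposition of M: I[1,1], I[1,4], I[3,4]^2, I[4,4].
HN type (ℓ=4): μ^(1)=69; μ^(2)=33/2; μ^(3)=-26; μ^(4)=-31

((1, 0, 0, 0); (1, 1, 1, 1); (0, 0, 2, 2); (0, 0, 0, 1))


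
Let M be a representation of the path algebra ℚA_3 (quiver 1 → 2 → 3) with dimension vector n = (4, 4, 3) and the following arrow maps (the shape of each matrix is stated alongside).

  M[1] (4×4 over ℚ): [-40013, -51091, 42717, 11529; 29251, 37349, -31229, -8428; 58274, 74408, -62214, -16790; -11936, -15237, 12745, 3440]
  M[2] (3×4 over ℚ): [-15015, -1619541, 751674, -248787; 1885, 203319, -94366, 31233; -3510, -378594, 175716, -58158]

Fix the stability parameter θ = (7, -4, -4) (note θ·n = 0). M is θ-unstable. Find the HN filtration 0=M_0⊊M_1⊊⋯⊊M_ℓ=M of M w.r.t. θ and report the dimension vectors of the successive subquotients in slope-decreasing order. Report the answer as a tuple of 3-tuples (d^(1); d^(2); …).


Interval decomposition of M: I[1,2]^3, I[1,3], I[3,3]^2.
HN type (ℓ=3): μ^(1)=3/2; μ^(2)=-1/3; μ^(3)=-4

((3, 3, 0); (1, 1, 1); (0, 0, 2))


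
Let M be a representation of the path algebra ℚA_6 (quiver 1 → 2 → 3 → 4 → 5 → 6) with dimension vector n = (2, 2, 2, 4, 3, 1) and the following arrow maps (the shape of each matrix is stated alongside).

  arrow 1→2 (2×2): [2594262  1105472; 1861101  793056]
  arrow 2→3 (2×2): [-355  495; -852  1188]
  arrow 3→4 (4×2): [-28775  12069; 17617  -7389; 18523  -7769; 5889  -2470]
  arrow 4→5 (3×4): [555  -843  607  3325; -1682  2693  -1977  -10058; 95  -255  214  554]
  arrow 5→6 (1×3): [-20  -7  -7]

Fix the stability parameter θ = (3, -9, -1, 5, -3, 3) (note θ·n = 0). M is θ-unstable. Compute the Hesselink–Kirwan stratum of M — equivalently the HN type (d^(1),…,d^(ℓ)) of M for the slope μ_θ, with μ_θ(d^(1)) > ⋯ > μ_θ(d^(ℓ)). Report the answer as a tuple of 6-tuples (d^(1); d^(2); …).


Via rank(M_{q-1}∘⋯∘M_p): M ≅ I[1,1], I[1,6], I[2,2], I[3,5], I[4,4], I[4,5].
μ_θ-semistable layers: μ^(1)=5; μ^(2)=3; μ^(3)=1; μ^(4)=-1; μ^(5)=-3; μ^(6)=-9

((0, 0, 0, 1, 0, 0); (1, 0, 0, 0, 0, 1); (0, 0, 0, 3, 3, 0); (0, 0, 2, 0, 0, 0); (1, 1, 0, 0, 0, 0); (0, 1, 0, 0, 0, 0))


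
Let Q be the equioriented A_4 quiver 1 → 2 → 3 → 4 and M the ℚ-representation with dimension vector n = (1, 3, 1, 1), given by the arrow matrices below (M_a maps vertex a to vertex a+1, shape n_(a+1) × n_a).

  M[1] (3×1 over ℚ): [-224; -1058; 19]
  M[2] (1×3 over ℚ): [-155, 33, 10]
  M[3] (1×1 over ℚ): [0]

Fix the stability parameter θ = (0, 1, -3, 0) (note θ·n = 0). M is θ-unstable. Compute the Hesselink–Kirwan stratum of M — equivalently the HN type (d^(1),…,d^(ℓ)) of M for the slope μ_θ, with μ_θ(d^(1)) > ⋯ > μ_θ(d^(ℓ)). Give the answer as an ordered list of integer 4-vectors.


Barcode: M ≅ I[1,3], I[2,2]^2, I[4,4]. HN layers by μ_θ (3 steps, strictly decreasing):
  μ^(1)=1; μ^(2)=0; μ^(3)=-2/3

((0, 2, 0, 0); (0, 0, 0, 1); (1, 1, 1, 0))


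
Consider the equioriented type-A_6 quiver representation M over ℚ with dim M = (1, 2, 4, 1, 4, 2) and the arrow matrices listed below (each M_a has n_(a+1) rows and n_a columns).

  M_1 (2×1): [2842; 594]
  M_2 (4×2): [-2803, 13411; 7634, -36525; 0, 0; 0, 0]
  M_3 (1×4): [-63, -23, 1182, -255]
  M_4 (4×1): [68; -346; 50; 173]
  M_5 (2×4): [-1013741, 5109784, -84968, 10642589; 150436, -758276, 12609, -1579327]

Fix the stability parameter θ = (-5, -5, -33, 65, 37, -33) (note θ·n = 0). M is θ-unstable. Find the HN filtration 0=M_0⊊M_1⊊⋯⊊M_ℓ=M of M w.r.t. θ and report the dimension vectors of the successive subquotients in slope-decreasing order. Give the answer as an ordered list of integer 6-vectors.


Barcode: M ≅ I[1,6], I[2,3], I[3,3]^2, I[5,5]^2, I[5,6]. HN layers by μ_θ (6 steps, strictly decreasing):
  μ^(1)=37; μ^(2)=23; μ^(3)=2; μ^(4)=-43/3; μ^(5)=-19; μ^(6)=-33

((0, 0, 0, 0, 2, 0); (0, 0, 0, 1, 1, 1); (0, 0, 0, 0, 1, 1); (1, 1, 1, 0, 0, 0); (0, 1, 1, 0, 0, 0); (0, 0, 2, 0, 0, 0))


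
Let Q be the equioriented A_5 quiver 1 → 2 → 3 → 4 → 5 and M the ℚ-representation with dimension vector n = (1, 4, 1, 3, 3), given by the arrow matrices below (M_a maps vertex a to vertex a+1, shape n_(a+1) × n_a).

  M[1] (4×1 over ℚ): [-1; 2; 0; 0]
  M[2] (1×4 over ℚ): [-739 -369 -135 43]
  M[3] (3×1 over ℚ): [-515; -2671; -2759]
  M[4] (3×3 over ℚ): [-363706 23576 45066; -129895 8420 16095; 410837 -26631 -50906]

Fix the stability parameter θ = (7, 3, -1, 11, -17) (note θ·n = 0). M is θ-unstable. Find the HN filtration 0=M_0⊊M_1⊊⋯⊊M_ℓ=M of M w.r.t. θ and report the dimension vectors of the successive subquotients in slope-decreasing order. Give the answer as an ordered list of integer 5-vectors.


Via rank(M_{q-1}∘⋯∘M_p): M ≅ I[1,4], I[2,2]^3, I[4,5]^2, I[5,5].
μ_θ-semistable layers: μ^(1)=11; μ^(2)=3; μ^(3)=-3; μ^(4)=-17

((0, 0, 0, 1, 0); (1, 4, 1, 0, 0); (0, 0, 0, 2, 2); (0, 0, 0, 0, 1))


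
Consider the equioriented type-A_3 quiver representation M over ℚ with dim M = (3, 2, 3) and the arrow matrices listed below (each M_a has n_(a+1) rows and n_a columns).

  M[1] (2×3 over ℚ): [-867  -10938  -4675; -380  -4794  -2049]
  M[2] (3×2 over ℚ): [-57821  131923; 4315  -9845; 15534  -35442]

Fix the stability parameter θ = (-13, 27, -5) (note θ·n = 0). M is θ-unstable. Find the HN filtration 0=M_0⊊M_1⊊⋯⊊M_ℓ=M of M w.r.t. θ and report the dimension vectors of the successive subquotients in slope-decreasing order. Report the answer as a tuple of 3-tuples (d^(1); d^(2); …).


Via rank(M_{q-1}∘⋯∘M_p): M ≅ I[1,1], I[1,2], I[1,3], I[3,3]^2.
μ_θ-semistable layers: μ^(1)=27; μ^(2)=11; μ^(3)=-5; μ^(4)=-13

((0, 1, 0); (0, 1, 1); (0, 0, 2); (3, 0, 0))


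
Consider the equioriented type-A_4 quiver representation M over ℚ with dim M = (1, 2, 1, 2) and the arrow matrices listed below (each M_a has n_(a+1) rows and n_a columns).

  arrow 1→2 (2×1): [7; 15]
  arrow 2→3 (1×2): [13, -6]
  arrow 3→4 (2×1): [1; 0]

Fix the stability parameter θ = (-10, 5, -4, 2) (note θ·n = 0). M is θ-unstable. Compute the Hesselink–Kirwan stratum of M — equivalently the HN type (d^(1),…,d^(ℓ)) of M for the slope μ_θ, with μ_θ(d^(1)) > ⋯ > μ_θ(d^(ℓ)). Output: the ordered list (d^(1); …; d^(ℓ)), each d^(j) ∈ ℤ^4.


Via rank(M_{q-1}∘⋯∘M_p): M ≅ I[1,4], I[2,2], I[4,4].
μ_θ-semistable layers: μ^(1)=5; μ^(2)=2; μ^(3)=1/2; μ^(4)=-10

((0, 1, 0, 0); (0, 0, 0, 2); (0, 1, 1, 0); (1, 0, 0, 0))


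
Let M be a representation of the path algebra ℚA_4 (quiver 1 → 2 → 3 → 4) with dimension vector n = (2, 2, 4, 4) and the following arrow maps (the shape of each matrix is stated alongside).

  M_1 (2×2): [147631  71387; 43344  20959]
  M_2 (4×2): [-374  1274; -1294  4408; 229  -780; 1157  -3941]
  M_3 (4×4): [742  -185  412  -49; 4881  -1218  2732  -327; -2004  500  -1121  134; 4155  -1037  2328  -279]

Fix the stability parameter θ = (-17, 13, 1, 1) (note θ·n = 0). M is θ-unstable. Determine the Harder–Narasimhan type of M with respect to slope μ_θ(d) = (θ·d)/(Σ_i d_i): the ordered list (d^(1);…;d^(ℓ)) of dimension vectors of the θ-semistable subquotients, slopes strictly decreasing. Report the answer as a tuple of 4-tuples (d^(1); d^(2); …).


Barcode: M ≅ I[1,4]^2, I[3,4]^2. HN layers by μ_θ (3 steps, strictly decreasing):
  μ^(1)=5; μ^(2)=1; μ^(3)=-17

((0, 2, 2, 2); (0, 0, 2, 2); (2, 0, 0, 0))
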